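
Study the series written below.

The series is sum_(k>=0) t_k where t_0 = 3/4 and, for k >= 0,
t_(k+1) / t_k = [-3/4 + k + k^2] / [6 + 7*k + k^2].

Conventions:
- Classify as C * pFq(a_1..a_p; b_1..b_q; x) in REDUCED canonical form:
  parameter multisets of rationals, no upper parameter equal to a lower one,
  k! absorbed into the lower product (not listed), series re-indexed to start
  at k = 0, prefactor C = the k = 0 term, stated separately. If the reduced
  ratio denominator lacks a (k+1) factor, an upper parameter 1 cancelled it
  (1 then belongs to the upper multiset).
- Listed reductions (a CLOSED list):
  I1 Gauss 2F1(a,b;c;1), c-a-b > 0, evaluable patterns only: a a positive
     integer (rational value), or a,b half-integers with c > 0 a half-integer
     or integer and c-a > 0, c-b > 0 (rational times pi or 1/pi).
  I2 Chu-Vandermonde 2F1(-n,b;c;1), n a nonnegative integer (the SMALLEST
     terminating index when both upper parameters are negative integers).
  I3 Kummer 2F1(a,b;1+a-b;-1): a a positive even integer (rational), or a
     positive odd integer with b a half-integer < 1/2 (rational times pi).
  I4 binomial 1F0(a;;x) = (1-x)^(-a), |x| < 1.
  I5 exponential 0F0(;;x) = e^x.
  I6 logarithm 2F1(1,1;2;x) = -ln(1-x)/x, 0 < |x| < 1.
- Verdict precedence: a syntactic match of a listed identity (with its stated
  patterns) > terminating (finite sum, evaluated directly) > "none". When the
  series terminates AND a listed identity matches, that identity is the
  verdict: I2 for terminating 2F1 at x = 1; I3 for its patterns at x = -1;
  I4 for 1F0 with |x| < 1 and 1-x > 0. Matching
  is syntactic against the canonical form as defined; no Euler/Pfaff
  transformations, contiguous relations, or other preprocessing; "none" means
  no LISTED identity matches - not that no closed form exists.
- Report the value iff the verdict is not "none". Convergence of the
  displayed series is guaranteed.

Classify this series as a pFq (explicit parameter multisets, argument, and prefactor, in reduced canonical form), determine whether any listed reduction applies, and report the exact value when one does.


At argument 1: a 2F1 with upper {-1/2, 3/2}, lower {6}, scaled by C = 3/4. Verdict at x = 1: Gauss (I1, half-integer pattern) matches (x = 1; upper {-1/2, 3/2} half-integers, c = 6 in the evaluable pattern). Its exact value is (16384/8085) / pi.

Structural cue: with t_0 = 3/4, factor the ratio over Q (C = 3/4): negated roots = parameters.
Step ratio: r(k) = 1 * (k-1/2) (k+3/2) / [(k+6) (k+1)] ; factor over Q: parameters, x = 1, and C = 3/4.


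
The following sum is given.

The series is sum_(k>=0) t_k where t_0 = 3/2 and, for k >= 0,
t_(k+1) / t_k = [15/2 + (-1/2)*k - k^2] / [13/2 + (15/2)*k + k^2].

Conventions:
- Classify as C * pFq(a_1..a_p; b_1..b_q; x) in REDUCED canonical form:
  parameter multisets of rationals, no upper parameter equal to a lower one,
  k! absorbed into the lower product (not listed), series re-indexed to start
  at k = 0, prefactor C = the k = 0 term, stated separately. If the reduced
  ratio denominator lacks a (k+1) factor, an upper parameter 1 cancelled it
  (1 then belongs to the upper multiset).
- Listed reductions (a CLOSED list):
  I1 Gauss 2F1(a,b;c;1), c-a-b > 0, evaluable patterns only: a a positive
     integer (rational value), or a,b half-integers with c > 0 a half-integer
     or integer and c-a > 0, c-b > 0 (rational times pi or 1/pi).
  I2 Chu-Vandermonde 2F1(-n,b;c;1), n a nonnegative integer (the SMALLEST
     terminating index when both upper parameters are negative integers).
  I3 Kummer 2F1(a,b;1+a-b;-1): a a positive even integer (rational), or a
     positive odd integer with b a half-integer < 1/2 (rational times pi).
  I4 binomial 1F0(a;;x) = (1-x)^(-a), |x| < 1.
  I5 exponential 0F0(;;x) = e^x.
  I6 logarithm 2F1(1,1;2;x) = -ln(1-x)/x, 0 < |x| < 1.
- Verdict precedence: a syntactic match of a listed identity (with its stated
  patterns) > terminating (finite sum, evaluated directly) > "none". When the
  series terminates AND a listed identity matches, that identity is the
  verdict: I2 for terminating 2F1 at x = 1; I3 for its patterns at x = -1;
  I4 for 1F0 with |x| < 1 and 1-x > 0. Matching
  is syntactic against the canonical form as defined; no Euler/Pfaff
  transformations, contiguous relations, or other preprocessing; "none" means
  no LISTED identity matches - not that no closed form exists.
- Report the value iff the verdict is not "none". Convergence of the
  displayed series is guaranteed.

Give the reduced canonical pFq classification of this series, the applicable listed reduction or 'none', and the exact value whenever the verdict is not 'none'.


Prefactor 3/2, argument -1: 2F1 with upper {-5/2, 3} over lower {13/2}. Verdict at x = -1: the Kummer evaluation I3 matches (x = -1; c = 13/2 equals 1+a-b for upper {-5/2, 3}: listed pattern). Its exact value is (10395/8192) * pi.

First insight: t_0 being 3/2, roots of the ratio polynomials (prefactor 3/2) are the negated parameters.
Term ratio: r(k) = (-1) * (k-5/2) (k+3) / [(k+13/2) (k+1)] - rational in k, leading ratio (-1); with t_0 = 3/2, classification follows.


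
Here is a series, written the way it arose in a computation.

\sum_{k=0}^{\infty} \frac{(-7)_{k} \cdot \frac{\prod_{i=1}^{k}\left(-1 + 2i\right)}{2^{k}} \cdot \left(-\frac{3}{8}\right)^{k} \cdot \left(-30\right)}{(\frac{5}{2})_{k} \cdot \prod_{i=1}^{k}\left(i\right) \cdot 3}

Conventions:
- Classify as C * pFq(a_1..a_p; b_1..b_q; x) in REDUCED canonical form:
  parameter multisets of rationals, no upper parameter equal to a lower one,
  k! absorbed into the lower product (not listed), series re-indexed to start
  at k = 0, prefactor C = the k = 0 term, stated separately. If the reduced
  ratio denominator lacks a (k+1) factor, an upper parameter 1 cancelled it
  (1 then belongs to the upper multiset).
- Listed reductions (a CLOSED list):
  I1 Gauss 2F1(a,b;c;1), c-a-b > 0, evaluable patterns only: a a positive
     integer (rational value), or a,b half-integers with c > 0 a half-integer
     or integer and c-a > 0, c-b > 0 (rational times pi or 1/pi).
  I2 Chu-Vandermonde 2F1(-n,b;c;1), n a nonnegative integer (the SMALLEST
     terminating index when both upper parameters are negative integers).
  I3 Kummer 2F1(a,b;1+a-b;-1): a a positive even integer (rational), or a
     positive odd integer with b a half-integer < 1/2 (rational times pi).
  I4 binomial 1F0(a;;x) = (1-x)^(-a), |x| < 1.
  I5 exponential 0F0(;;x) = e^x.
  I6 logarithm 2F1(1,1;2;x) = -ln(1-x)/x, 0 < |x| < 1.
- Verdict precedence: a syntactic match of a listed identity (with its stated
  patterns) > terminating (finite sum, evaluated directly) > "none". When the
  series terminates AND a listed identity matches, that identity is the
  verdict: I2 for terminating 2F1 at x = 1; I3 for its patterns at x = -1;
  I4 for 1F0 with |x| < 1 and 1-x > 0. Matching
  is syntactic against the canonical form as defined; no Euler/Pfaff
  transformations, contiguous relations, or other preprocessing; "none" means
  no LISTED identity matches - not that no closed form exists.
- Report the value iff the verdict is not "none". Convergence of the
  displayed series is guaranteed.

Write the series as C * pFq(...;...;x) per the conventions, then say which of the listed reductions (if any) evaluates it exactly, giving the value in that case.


Key step: with t_0 = -10, the product of the first k integers (prefactor -10) is k!.
Step ratio: r(k) = -\frac{3}{8} * (k-7) (k+\frac{1}{2}) / [(k+\frac{5}{2}) (k+1)] - rational in k. x = -\frac{3}{8}; t_0 = -10; negate the roots.

At argument -\frac{3}{8}: a 2F1 with upper {-7, \frac{1}{2}}, lower {\frac{5}{2}}, scaled by C = -10. Verdict: terminating. With -7 upstairs the series is a 8-term polynomial sum; evaluated term by term. Sum: -\frac{48192256141}{2549088256}.


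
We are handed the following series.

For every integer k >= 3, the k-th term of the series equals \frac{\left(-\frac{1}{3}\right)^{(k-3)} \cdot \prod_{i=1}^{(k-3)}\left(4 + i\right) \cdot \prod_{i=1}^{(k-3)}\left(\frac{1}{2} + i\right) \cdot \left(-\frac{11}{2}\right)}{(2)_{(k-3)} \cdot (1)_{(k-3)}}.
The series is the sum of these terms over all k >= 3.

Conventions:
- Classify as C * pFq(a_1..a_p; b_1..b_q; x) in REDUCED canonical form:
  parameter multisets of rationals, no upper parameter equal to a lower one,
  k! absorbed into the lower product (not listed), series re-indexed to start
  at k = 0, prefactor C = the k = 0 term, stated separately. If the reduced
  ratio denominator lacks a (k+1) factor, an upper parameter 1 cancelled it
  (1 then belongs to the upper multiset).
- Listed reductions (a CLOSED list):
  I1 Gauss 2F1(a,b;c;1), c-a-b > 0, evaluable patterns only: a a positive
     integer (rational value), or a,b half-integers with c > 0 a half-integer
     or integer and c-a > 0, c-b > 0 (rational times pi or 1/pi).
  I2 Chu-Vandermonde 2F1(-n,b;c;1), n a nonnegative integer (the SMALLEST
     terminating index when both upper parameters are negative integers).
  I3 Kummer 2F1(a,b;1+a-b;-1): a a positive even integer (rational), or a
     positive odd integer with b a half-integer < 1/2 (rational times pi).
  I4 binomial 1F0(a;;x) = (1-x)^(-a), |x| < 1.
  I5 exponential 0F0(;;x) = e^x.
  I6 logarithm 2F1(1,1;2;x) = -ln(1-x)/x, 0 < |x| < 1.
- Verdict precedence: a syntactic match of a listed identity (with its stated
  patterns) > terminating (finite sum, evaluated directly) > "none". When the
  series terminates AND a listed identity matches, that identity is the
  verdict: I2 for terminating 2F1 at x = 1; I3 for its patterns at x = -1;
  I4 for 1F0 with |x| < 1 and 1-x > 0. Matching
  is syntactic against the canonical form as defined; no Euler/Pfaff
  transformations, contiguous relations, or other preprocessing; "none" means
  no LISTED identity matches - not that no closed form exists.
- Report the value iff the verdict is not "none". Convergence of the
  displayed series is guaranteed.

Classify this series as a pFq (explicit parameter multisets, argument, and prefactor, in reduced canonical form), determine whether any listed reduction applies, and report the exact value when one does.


The series (x = -\frac{1}{3}) is 2F1: upper {\frac{3}{2}, 5}, lower {2}, prefactor -\frac{11}{2}. Verdict: none - this 2F1 at x = -\frac{1}{3} matches no listed pattern, and upper {\frac{3}{2}, 5} holds no stopper.

First insight: t_0 being -\frac{11}{2}, the running product (C = -11/2, x = -1/3) telescopes to a rising factorial.
Term ratio: r(k) = -\frac{1}{3} * (k+\frac{3}{2}) (k+5) / [(k+2) (k+1)] - rational; roots negated = parameters, x = -\frac{1}{3}, C = -\frac{11}{2}.


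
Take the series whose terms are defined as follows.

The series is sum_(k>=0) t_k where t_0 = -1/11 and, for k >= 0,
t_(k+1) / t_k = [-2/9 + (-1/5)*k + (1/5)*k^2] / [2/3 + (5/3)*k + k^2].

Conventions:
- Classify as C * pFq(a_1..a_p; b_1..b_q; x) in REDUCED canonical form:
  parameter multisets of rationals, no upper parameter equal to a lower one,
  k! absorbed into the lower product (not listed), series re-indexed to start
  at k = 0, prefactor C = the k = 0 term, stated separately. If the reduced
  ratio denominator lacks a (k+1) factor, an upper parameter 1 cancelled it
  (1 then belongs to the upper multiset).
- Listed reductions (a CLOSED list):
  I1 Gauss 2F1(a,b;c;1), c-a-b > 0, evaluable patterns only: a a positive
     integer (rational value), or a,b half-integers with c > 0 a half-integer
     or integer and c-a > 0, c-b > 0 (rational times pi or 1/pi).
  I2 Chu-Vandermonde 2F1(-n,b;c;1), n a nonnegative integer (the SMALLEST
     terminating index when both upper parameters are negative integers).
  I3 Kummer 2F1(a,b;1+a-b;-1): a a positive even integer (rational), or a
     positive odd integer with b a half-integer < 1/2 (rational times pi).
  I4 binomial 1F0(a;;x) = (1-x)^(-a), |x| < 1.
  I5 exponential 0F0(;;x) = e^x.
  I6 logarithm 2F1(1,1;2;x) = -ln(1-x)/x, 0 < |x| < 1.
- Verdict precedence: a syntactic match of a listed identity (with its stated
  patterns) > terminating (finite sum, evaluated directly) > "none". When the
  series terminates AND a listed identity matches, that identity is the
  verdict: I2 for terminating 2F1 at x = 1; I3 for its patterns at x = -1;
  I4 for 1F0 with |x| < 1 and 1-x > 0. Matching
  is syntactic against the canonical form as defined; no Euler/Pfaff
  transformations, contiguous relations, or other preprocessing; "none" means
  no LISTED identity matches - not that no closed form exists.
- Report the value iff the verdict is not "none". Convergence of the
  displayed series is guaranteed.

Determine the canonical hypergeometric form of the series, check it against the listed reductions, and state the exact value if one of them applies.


Prefactor -1/11, argument 1/5: 1F0 with upper {-5/3} over lower {-}. Verdict: the binomial series (I4) matches (the 1F0 binomial series: exponent 5/3, x = 1/5). Value: (-1/11) * (4/5)^(5/3).

Key step: t_0 being -1/11, factor the ratio over Q (C = -1/11, x = 1/5): negated roots = parameters.
Step ratio: r(k) = (1/5) * (k-5/3) / [(k+1)] ; factor over Q: parameters, x = (1/5), and C = -1/11.


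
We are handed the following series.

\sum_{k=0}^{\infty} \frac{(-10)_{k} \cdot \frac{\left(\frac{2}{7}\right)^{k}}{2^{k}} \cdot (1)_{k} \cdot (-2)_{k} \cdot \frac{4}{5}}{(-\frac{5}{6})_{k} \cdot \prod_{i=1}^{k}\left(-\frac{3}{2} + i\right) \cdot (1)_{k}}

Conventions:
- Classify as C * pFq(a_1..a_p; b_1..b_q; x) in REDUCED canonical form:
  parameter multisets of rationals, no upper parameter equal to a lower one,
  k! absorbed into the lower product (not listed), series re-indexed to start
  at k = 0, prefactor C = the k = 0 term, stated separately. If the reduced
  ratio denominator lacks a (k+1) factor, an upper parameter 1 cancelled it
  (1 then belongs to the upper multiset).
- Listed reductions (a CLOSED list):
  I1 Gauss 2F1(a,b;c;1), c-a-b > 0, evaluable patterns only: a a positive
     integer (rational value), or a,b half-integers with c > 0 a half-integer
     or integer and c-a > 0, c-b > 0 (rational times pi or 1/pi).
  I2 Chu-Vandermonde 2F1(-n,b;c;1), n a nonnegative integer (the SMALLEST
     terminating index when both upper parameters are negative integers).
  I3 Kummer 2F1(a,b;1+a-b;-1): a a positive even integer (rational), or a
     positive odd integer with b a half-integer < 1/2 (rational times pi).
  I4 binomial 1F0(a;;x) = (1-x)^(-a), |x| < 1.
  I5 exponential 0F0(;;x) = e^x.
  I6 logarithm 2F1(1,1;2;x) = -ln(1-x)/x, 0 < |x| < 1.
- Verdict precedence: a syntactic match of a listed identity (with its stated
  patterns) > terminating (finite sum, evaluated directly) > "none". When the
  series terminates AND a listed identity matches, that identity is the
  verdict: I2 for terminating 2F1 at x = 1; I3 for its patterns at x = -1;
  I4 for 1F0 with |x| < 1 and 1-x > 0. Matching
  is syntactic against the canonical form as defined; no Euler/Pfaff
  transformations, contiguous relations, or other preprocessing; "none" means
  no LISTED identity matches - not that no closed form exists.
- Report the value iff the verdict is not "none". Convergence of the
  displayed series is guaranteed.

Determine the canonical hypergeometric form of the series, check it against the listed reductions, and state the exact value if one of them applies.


First insight: with t_0 = \frac{4}{5}, (1)_k (C = 4/5, x = 1/7) is k! itself.
Step ratio: r(k) = \frac{1}{7} * (k-10) (k-2) (k+1) / [(k-\frac{5}{6}) (k-\frac{1}{2}) (k+1)] - poly over poly, x = \frac{1}{7} from leading terms; C = \frac{4}{5} at k = 0.

With C = \frac{4}{5}: the canonical form is 3F2(-10, -2, 1; -\frac{5}{6}, -\frac{1}{2}; \frac{1}{7}). Verdict: terminating - the sum ends at index 2 because -2 is a negative integer; exact evaluation follows. Exact value: \frac{22276}{245}.


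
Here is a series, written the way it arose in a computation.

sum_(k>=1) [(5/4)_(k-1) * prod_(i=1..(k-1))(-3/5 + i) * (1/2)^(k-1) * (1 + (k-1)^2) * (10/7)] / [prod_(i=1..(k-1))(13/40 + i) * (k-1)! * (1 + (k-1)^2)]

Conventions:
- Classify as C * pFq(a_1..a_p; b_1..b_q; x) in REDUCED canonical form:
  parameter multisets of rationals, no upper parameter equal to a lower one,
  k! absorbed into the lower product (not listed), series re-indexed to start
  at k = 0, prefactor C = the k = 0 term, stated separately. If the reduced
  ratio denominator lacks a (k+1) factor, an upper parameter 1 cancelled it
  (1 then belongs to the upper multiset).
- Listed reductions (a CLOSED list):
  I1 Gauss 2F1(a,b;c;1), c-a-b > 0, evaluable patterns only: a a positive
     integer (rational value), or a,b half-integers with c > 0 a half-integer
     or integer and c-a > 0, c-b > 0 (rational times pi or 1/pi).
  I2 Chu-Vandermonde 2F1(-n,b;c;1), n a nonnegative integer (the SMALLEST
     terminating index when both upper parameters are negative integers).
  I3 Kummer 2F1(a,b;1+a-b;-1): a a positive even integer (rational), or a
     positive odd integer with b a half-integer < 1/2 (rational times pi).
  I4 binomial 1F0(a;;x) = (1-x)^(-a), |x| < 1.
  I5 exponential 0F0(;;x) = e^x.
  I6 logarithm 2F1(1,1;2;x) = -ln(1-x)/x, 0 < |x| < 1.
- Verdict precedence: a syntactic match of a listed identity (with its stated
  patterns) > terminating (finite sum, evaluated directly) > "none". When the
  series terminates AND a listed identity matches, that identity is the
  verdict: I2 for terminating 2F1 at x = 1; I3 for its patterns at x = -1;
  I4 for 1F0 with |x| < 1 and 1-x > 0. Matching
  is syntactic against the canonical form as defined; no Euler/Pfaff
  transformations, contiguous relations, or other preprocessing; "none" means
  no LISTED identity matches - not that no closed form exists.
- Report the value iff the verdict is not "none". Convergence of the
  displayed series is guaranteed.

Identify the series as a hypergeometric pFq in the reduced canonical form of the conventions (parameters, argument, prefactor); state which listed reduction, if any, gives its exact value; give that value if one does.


Reduced: x = 1/2, 2F1, upper = {2/5, 5/4}, lower = {53/40}, C = 10/7. Verdict: none - this 2F1 at x = 1/2 matches no listed pattern, and upper {2/5, 5/4} holds no stopper.

Key step: x = (1/2) and the running product (C = 10/7, x = 1/2) telescopes to a rising factorial.
Adjacent-term ratio: r(k) = (1/2) * (k+2/5) (k+5/4) / [(k+53/40) (k+1)] ; factor over Q: parameters, x = (1/2), and C = 10/7.


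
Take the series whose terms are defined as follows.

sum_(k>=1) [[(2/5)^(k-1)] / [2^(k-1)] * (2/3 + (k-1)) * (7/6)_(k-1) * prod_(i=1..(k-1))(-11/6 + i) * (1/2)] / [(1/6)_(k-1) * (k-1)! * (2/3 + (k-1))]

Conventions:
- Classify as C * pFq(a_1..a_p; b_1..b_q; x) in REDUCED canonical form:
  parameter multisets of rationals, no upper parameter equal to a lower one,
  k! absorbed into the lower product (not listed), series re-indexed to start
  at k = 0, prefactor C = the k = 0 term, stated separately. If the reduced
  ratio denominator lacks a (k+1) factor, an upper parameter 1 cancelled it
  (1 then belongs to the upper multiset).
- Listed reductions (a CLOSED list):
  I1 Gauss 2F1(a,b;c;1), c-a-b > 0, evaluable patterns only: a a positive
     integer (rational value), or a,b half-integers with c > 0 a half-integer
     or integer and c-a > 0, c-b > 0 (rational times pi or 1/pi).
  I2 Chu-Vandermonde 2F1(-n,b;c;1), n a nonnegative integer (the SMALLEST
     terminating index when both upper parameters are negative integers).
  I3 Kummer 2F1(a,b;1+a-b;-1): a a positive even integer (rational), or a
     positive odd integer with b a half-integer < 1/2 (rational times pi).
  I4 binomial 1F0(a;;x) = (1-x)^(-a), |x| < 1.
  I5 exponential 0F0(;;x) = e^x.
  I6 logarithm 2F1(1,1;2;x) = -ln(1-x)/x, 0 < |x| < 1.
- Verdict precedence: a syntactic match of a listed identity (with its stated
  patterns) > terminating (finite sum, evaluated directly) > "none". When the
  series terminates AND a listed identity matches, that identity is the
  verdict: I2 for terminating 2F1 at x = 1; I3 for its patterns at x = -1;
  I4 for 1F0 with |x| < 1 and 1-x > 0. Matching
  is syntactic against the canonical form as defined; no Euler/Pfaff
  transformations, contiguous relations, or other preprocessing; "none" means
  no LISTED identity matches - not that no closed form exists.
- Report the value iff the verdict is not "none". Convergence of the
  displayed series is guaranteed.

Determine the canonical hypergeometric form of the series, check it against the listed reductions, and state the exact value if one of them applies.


Reduced: x = 1/5, 2F1, upper = {-5/6, 7/6}, lower = {1/6}, C = 1/2. Verdict: none (x = 1/5): each listed identity misses the multisets {-5/6, 7/6} ; {1/6}.

First insight: t_0 = 1/2 here, and the two k-th powers (C = 1/2) combine into one argument.
Term ratio: r(k) = (1/5) * (k-5/6) (k+7/6) / [(k+1/6) (k+1)] - rational; roots negated = parameters, x = (1/5), C = 1/2.


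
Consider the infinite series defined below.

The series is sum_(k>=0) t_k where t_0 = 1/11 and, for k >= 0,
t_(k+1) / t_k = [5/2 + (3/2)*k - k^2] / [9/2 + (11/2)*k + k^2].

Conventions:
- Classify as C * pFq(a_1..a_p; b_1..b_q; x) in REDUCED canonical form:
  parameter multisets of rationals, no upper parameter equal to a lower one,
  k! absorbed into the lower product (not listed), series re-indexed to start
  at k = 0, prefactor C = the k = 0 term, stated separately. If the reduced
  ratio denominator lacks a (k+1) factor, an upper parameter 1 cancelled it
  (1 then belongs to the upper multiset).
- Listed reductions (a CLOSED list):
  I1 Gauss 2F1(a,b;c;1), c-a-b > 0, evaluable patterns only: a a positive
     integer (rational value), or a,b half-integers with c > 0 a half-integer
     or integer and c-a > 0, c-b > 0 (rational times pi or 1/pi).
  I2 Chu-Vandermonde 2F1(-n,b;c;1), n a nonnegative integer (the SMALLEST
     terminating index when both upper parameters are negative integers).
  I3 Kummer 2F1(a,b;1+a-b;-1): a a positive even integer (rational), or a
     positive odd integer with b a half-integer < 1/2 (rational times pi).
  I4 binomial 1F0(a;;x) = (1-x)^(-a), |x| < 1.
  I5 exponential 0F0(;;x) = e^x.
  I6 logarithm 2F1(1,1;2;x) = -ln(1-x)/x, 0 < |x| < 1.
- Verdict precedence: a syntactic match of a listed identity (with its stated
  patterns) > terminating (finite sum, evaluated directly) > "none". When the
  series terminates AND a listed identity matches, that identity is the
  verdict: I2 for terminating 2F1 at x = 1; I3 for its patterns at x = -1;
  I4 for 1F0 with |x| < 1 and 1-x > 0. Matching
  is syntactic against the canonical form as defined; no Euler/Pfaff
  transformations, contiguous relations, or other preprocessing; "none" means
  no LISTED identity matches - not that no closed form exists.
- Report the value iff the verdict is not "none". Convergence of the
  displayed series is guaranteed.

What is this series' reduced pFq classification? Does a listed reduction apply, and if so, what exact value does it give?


Key observation: t_0 being 1/11, the expanded ratio factors over Q; C = 1/11, x = -1, roots give parameters.
Step ratio: r(k) = (-1) * (k-5/2) (k+1) / [(k+9/2) (k+1)] - rational in k, leading ratio (-1); with t_0 = 1/11, classification follows.

Classification (C = 1/11): 2F1 with upper {-5/2, 1}, lower {9/2}, argument x = -1. Verdict: Kummer's theorem (I3) matches (x = -1; c = 9/2 equals 1+a-b for upper {-5/2, 1}: listed pattern). Hence: (35/704) * pi.


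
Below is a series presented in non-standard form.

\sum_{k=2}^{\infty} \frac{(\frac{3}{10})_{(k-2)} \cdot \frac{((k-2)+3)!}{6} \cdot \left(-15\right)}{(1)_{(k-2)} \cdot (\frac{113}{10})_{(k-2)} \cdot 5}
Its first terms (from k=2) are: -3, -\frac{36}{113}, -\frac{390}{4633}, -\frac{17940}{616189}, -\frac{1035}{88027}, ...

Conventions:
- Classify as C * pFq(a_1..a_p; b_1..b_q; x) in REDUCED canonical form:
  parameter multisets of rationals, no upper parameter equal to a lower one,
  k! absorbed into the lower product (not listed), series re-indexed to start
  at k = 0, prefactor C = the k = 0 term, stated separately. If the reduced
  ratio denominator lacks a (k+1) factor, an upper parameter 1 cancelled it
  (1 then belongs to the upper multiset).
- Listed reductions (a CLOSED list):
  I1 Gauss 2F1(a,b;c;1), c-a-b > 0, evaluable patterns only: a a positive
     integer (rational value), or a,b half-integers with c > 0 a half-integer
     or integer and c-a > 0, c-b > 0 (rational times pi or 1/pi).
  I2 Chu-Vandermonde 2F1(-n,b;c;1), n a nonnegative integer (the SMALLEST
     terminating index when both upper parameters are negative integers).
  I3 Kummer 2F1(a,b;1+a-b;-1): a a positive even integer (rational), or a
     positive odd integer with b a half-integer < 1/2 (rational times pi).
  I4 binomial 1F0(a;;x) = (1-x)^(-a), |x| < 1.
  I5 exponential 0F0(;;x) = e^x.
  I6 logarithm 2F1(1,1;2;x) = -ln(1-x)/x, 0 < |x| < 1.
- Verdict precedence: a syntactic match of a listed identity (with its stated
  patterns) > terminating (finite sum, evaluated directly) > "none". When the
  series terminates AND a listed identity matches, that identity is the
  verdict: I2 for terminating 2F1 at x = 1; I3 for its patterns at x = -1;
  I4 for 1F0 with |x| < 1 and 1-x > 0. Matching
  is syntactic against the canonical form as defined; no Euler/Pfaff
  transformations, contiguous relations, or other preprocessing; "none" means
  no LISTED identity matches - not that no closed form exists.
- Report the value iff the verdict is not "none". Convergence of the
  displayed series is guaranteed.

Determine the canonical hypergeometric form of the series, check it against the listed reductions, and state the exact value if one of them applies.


The tell: t_0 = -3 here, and the constant factors (C = -3) combine into one prefactor.
Term ratio: r(k) = 1 * (k+\frac{3}{10}) (k+4) / [(k+\frac{113}{10}) (k+1)] - rational; roots negated = parameters, x = 1, C = -3.

The series (x = 1) is 2F1: upper {\frac{3}{10}, 4}, lower {\frac{113}{10}}, prefactor -3. Verdict: Gauss's theorem (I1) fires (x = 1: the Gamma ratio telescopes since c-a-b = 7 > 0 and a = 4 in Z>0). Hence: -\frac{19346387}{5600000}.


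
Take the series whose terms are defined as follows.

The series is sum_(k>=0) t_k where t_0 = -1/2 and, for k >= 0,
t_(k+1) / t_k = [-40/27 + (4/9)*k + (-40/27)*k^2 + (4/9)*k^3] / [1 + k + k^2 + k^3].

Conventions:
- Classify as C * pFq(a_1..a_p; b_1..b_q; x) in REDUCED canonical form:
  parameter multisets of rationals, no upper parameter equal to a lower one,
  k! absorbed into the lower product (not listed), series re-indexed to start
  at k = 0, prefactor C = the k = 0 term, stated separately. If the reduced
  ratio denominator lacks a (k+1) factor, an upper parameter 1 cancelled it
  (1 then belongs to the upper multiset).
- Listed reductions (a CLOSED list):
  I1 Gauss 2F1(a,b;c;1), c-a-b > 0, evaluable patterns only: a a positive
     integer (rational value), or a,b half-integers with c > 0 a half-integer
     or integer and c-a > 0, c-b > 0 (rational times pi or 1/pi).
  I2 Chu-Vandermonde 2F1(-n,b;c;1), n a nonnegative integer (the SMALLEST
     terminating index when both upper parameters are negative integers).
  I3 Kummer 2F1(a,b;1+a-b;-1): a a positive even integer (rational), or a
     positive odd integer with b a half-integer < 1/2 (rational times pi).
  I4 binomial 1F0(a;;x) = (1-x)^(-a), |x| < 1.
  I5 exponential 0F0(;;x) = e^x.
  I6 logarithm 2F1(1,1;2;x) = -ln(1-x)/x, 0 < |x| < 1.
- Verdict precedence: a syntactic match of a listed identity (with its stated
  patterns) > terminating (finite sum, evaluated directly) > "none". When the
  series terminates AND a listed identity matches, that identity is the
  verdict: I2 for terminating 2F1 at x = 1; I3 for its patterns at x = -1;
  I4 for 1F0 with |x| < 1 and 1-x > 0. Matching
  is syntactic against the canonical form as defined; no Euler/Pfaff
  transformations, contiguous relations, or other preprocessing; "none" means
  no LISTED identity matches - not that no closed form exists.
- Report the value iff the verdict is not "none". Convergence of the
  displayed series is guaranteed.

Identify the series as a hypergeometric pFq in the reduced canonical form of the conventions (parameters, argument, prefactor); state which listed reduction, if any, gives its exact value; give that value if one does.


At argument 4/9: a 1F0 with upper {-10/3}, lower {-}, scaled by C = -1/2. Verdict: the binomial series (I4) fires (the 1F0 binomial series: exponent 10/3, x = 4/9). Sum: (-1/2) * (5/9)^(10/3).

First insight: from the first term -1/2: roots of the ratio polynomials (C = -1/2, x = 4/9) are the negated parameters.
Consecutive-term ratio: r(k) = (4/9) * (k-10/3) / [(k+1)] ; factor over Q: parameters, x = (4/9), and C = -1/2.


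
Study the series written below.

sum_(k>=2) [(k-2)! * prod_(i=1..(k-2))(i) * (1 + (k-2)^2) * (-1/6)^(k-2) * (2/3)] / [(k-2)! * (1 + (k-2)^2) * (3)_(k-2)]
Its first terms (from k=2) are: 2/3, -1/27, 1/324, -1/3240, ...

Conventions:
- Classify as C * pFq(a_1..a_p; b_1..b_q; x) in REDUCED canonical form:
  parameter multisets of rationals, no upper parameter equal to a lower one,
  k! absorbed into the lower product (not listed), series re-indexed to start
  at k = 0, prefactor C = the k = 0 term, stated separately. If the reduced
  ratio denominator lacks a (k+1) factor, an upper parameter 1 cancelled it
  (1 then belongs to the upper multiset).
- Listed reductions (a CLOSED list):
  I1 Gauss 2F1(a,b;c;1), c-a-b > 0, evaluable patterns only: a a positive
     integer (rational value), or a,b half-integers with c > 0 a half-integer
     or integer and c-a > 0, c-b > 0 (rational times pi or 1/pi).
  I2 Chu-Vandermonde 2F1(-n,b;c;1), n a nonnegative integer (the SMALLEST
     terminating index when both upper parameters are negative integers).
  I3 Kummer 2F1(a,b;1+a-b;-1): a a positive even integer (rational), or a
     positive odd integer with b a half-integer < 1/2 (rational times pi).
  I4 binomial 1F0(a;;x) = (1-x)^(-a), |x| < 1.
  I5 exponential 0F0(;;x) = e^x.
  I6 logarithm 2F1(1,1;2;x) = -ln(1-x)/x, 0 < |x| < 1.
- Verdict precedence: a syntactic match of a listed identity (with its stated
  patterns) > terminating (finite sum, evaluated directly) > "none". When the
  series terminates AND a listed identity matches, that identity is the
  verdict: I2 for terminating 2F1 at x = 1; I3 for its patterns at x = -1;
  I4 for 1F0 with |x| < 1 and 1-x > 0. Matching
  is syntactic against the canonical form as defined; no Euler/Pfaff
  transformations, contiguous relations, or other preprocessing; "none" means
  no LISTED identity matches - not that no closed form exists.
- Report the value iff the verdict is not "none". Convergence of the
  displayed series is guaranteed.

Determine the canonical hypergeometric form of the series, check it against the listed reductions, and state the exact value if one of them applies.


Structural cue: from the first term 2/3: the running product (C = 2/3) telescopes to a rising factorial.
Ratio: r(k) = (-1/6) * (k+1) (k+1) / [(k+3) (k+1)] - poly over poly, x = (-1/6) from leading terms; C = 2/3 at k = 0.

With C = 2/3: the canonical form is 2F1(1, 1; 3; -1/6). Verdict: none. A 2F1 with upper {1, 1} fits none of I1-I6 at x = -1/6; the sum runs forever.


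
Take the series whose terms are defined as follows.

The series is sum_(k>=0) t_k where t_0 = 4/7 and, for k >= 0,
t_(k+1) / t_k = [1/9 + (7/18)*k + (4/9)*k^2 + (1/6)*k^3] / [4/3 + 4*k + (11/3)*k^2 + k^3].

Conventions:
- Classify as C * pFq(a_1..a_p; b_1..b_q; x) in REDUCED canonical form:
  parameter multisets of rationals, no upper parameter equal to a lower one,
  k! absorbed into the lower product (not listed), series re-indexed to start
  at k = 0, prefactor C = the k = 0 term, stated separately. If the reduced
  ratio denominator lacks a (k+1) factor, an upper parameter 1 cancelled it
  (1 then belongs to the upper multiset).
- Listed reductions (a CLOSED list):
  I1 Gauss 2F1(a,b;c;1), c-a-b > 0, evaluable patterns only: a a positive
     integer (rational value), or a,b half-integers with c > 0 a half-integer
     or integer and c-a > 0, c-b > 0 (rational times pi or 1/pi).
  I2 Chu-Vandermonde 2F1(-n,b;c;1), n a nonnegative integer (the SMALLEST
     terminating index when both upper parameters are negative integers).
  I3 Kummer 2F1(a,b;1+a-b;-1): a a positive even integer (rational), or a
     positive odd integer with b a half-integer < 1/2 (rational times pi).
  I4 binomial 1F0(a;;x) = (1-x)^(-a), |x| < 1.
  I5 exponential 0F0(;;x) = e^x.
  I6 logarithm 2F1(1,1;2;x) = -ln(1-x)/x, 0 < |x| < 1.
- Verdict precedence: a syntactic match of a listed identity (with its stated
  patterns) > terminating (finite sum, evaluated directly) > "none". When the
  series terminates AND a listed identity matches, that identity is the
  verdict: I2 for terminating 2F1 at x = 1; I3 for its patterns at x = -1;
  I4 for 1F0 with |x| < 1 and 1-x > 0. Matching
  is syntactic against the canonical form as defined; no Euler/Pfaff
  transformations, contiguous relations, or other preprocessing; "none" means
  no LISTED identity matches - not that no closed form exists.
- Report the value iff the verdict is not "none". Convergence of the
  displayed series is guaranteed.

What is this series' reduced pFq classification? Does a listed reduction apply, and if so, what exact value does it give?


Prefactor 4/7, argument 1/6: 2F1 with upper {1, 1} over lower {2}. Verdict: logarithm (I6) fires (the logarithm: parameters (1,1;2), x = 1/6). Its exact value is (-24/7) * ln(5/6).

Key observation: x = (1/6) and the parameter 2/3 appears in both the upper and lower lists and cancels.
Ratio: r(k) = (1/6) * (k+1) (k+1) / [(k+2) (k+1)] ; factor over Q: parameters, x = (1/6), and C = 4/7.


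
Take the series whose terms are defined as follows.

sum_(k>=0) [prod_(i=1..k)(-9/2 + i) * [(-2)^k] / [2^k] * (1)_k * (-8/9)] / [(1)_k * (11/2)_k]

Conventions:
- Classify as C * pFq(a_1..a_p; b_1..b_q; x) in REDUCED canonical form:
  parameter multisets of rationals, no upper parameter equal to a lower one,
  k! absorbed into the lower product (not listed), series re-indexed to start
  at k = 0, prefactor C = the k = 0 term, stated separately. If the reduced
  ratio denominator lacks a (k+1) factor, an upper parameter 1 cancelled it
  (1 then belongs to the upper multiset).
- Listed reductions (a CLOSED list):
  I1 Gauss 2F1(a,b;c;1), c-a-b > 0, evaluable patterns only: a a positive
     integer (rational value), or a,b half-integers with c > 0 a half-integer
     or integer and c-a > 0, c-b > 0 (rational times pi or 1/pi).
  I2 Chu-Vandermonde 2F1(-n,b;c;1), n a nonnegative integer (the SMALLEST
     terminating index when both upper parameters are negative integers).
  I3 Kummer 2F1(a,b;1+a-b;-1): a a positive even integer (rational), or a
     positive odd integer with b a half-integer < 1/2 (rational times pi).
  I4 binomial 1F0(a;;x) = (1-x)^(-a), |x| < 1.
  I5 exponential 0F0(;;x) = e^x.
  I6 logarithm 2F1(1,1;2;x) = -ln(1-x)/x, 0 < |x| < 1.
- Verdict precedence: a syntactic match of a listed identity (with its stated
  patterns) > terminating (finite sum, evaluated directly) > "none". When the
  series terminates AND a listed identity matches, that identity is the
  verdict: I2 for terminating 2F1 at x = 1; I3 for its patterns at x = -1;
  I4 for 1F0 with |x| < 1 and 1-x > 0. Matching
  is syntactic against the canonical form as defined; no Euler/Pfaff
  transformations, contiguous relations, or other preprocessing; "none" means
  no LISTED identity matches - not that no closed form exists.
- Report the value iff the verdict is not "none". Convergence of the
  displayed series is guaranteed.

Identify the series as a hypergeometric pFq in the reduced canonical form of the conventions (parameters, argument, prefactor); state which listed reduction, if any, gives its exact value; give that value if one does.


x = -1 here; the reduced form reads 2F1, upper {-7/2, 1}, lower {11/2}, C = -8/9. Verdict (x = -1): the Kummer evaluation I3 applies (x = -1; c = 11/2 equals 1+a-b for upper {-7/2, 1}: listed pattern). Value: (-35/64) * pi.

First insight: t_0 being -8/9, the running product (C = -8/9, x = -1) telescopes to a rising factorial.
Step ratio: r(k) = (-1) * (k-7/2) (k+1) / [(k+11/2) (k+1)] - rational in k, leading ratio (-1); with t_0 = -8/9, classification follows.


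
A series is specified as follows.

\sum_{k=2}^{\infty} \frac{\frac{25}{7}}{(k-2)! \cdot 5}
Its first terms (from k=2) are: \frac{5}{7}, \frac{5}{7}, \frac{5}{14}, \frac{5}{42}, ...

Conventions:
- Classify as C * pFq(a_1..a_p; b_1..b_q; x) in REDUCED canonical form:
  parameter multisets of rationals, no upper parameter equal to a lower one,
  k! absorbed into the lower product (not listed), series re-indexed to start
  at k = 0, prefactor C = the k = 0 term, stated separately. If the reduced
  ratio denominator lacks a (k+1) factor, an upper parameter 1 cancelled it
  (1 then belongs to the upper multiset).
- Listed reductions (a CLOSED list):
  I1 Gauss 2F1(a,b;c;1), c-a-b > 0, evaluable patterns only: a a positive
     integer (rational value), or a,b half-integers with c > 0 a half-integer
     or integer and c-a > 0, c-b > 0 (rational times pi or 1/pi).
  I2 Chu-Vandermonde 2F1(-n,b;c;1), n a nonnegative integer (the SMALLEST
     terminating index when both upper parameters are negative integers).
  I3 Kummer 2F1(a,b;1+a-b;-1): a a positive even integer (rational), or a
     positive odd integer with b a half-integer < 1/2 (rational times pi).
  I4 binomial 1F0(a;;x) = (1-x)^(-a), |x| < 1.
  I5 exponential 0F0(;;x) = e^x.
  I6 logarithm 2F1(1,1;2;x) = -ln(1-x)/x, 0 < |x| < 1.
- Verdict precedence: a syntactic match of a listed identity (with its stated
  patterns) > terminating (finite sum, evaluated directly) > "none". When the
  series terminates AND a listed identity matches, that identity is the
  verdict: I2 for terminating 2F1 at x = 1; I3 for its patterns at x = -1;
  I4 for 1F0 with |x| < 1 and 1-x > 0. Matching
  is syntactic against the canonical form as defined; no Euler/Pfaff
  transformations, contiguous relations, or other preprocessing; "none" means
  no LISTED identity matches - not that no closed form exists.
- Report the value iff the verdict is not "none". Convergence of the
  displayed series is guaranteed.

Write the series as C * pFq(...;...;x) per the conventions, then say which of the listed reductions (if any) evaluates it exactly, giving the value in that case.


First insight: x = 1 and the constant factors (prefactor 5/7) combine into one prefactor.
Ratio: r(k) = 1 * 1 / [(k+1)] - poly over poly, x = 1 from leading terms; C = \frac{5}{7} at k = 0.

Classification (C = \frac{5}{7}): 0F0 with upper {-}, lower {-}, argument x = 1. Verdict: this is the exponential series (I5) (the 0F0 exponential series at x = 1). Exact value: \frac{5}{7} \cdot e^{1}.


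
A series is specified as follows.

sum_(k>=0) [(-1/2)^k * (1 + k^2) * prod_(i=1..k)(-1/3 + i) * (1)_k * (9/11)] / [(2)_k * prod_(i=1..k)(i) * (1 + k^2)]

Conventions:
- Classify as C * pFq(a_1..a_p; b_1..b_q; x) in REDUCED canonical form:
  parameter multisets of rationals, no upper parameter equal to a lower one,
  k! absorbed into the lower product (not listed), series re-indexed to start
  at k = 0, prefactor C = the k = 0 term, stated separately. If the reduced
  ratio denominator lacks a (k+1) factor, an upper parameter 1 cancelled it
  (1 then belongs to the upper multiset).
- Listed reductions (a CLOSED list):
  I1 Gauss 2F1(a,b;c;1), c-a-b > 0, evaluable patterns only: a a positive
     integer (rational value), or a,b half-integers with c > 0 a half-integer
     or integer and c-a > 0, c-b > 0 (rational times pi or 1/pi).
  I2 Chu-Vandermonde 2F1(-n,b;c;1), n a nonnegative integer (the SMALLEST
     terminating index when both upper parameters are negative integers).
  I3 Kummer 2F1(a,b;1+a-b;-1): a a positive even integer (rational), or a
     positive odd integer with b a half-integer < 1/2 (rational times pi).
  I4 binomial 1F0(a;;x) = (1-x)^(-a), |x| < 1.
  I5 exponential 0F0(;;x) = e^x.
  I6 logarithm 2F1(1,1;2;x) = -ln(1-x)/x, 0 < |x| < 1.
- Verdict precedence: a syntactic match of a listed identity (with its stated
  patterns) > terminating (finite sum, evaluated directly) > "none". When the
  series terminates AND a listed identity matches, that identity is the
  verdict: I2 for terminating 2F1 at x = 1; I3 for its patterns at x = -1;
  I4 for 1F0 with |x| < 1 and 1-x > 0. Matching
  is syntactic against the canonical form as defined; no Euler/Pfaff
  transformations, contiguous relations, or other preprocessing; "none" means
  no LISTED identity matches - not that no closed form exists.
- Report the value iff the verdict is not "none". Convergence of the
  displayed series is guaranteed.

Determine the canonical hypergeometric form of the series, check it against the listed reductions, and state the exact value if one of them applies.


Prefactor 9/11, argument -1/2: 2F1 with upper {2/3, 1} over lower {2}. Verdict: none here - no I1-I6 shape fits x = -1/2 with lower {2}.

Key observation: x = (-1/2) and the running product (C = 9/11) telescopes to a rising factorial.
Term ratio: r(k) = (-1/2) * (k+2/3) (k+1) / [(k+2) (k+1)] - rational in k, leading ratio (-1/2); with t_0 = 9/11, classification follows.
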